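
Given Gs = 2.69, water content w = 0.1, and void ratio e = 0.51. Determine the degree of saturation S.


Using S = Gs * w / e
S = 2.69 * 0.1 / 0.51
S = 0.5275


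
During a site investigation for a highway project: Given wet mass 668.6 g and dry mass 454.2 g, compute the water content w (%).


Using w = (m_wet - m_dry) / m_dry * 100
m_wet - m_dry = 668.6 - 454.2 = 214.4 g
w = 214.4 / 454.2 * 100
w = 47.2 %


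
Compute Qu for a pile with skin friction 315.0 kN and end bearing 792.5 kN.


Result: 1107.5 kN

Derivation:
Using Qu = Qf + Qb
Qu = 315.0 + 792.5
Qu = 1107.5 kN


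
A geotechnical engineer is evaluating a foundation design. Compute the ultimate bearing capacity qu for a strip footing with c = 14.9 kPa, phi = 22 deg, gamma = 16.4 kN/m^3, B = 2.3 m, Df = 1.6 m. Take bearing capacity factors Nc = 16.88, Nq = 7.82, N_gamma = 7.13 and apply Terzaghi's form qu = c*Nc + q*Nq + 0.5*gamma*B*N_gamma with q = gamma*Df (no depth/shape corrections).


Compute qu = c*Nc + gamma*Df*Nq + 0.5*gamma*B*N_gamma
Term 1: 14.9 * 16.88 = 251.512
Term 2: 16.4 * 1.6 * 7.82 = 205.1968
Term 3: 0.5 * 16.4 * 2.3 * 7.13 = 134.4718
qu = 251.512 + 205.1968 + 134.4718
qu = 591.18 kPa


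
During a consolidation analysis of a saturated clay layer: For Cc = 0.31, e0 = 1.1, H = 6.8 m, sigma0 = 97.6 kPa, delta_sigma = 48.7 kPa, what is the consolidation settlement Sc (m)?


Result: 0.1765 m

Derivation:
Using Sc = Cc * H / (1 + e0) * log10((sigma0 + delta_sigma) / sigma0)
Stress ratio = (97.6 + 48.7) / 97.6 = 1.49898
log10(1.49898) = 0.175795
Cc * H / (1 + e0) = 0.31 * 6.8 / (1 + 1.1) = 1.00381
Sc = 1.00381 * 0.175795
Sc = 0.1765 m


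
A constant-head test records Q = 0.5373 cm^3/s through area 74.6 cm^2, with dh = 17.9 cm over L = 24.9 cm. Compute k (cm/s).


Result: 0.010019 cm/s

Derivation:
Compute hydraulic gradient:
i = dh / L = 17.9 / 24.9 = 0.718876
Then apply Darcy's law:
k = Q / (A * i)
k = 0.5373 / (74.6 * 0.718876)
k = 0.5373 / 53.6281
k = 0.010019 cm/s


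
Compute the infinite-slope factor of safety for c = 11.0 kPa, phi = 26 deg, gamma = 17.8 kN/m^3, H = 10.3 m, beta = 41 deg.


Result: 0.682

Derivation:
Using Fs = c / (gamma*H*sin(beta)*cos(beta)) + tan(phi)/tan(beta)
Cohesion contribution = 11.0 / (17.8*10.3*sin(41)*cos(41))
Cohesion contribution = 0.121175
Friction contribution = tan(26)/tan(41) = 0.561072
Fs = 0.121175 + 0.561072
Fs = 0.682


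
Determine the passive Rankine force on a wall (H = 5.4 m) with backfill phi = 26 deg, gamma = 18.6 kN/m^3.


Compute passive earth pressure coefficient:
Kp = tan^2(45 + phi/2) = tan^2(58.0) = 2.561071
Compute passive force:
Pp = 0.5 * Kp * gamma * H^2
Pp = 0.5 * 2.561071 * 18.6 * 5.4^2
Pp = 694.53 kN/m


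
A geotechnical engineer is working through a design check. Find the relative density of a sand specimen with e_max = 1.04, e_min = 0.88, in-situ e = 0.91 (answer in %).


Using Dr = (e_max - e) / (e_max - e_min) * 100
e_max - e = 1.04 - 0.91 = 0.13
e_max - e_min = 1.04 - 0.88 = 0.16
Dr = 0.13 / 0.16 * 100
Dr = 81.25 %


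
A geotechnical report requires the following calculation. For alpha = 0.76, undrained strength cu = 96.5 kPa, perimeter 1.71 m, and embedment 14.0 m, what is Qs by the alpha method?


Result: 1755.76 kN

Derivation:
Using Qs = alpha * cu * perimeter * L
Qs = 0.76 * 96.5 * 1.71 * 14.0
Qs = 1755.76 kN


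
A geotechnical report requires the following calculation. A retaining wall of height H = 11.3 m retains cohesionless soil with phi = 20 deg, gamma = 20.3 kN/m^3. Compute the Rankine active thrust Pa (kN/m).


Result: 635.44 kN/m

Derivation:
Compute active earth pressure coefficient:
Ka = tan^2(45 - phi/2) = tan^2(35.0) = 0.490291
Compute active force:
Pa = 0.5 * Ka * gamma * H^2
Pa = 0.5 * 0.490291 * 20.3 * 11.3^2
Pa = 635.44 kN/m


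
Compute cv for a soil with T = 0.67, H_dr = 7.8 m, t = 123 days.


Using cv = T * H_dr^2 / t
H_dr^2 = 7.8^2 = 60.84
cv = 0.67 * 60.84 / 123
cv = 0.3314 m^2/day


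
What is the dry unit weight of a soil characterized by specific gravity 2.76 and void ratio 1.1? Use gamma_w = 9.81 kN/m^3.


Result: 12.893 kN/m^3

Derivation:
Using gamma_d = Gs * gamma_w / (1 + e)
gamma_d = 2.76 * 9.81 / (1 + 1.1)
gamma_d = 2.76 * 9.81 / 2.1
gamma_d = 12.893 kN/m^3


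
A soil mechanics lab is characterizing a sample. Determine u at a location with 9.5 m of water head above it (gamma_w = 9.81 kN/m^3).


Result: 93.2 kPa

Derivation:
Using u = gamma_w * h_w
u = 9.81 * 9.5
u = 93.2 kPa


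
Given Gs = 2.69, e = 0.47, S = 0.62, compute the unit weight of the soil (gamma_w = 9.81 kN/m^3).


Using gamma = gamma_w * (Gs + S*e) / (1 + e)
Numerator: Gs + S*e = 2.69 + 0.62*0.47 = 2.9814
Denominator: 1 + e = 1 + 0.47 = 1.47
gamma = 9.81 * 2.9814 / 1.47
gamma = 19.896 kN/m^3


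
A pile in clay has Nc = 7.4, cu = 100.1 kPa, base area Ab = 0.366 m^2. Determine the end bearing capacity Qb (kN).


Using Qb = Nc * cu * Ab
Qb = 7.4 * 100.1 * 0.366
Qb = 271.11 kN


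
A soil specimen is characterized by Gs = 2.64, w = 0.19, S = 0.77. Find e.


Result: 0.6514

Derivation:
Using the relation e = Gs * w / S
e = 2.64 * 0.19 / 0.77
e = 0.6514


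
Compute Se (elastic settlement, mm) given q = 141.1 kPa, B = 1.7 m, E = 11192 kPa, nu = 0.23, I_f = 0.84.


Result: 17.051 mm

Derivation:
Using Se = q * B * (1 - nu^2) * I_f / E
1 - nu^2 = 1 - 0.23^2 = 0.9471
Se = 141.1 * 1.7 * 0.9471 * 0.84 / 11192
Se = 0.017051 m
Convert to mm: Se = 0.017051 * 1000 = 17.051 mm


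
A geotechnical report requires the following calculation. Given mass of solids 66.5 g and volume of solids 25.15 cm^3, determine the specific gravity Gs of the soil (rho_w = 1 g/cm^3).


Using Gs = m_s / (V_s * rho_w)
Since rho_w = 1 g/cm^3:
Gs = 66.5 / 25.15
Gs = 2.644


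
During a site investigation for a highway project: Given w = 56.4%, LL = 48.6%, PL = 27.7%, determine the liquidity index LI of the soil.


First compute the plasticity index:
PI = LL - PL = 48.6 - 27.7 = 20.9
Then compute the liquidity index:
LI = (w - PL) / PI
LI = (56.4 - 27.7) / 20.9
LI = 1.373


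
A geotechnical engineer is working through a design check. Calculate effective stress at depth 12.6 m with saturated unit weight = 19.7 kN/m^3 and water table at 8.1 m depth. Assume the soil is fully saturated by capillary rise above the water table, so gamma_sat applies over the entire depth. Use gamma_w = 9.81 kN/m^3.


Result: 204.08 kPa

Derivation:
Total stress = gamma_sat * depth
sigma = 19.7 * 12.6 = 248.22 kPa
Pore water pressure u = gamma_w * (depth - d_wt)
u = 9.81 * (12.6 - 8.1) = 44.145 kPa
Effective stress = sigma - u
sigma' = 248.22 - 44.145 = 204.08 kPa


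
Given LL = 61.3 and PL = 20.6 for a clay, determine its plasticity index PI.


Result: 40.7

Derivation:
Using PI = LL - PL
PI = 61.3 - 20.6
PI = 40.7


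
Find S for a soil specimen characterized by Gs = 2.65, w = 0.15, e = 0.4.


Using S = Gs * w / e
S = 2.65 * 0.15 / 0.4
S = 0.9937


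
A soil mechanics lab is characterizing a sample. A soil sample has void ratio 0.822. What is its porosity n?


Result: 0.4512

Derivation:
Using the relation n = e / (1 + e)
n = 0.822 / (1 + 0.822)
n = 0.822 / 1.822
n = 0.4512


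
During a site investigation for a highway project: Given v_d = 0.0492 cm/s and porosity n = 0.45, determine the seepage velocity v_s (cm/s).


Result: 0.10933 cm/s

Derivation:
Using v_s = v_d / n
v_s = 0.0492 / 0.45
v_s = 0.10933 cm/s


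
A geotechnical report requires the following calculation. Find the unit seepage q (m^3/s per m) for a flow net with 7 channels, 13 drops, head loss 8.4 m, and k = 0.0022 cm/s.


Result: 9.951e-05 m^3/s per m

Derivation:
Convert k to m/s for unit consistency with H:
k = 0.0022 cm/s = 0.0022 / 100 m/s = 2.2e-05 m/s
Using q = k * H * Nf / Nd
Nf / Nd = 7 / 13 = 0.5385
q = 2.2e-05 * 8.4 * 0.5385
q = 9.951e-05 m^3/s per m


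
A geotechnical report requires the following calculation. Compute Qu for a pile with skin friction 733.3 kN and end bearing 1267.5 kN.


Result: 2000.8 kN

Derivation:
Using Qu = Qf + Qb
Qu = 733.3 + 1267.5
Qu = 2000.8 kN


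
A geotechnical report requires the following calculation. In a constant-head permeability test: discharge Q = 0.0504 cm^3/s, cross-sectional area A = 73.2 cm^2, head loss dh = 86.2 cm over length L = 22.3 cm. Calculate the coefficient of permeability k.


Compute hydraulic gradient:
i = dh / L = 86.2 / 22.3 = 3.86547
Then apply Darcy's law:
k = Q / (A * i)
k = 0.0504 / (73.2 * 3.86547)
k = 0.0504 / 282.952
k = 0.000178 cm/s


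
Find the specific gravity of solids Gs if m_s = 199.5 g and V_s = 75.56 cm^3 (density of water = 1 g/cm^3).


Using Gs = m_s / (V_s * rho_w)
Since rho_w = 1 g/cm^3:
Gs = 199.5 / 75.56
Gs = 2.64


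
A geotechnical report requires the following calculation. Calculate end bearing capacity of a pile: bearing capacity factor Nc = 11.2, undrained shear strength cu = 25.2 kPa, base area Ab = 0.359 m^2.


Result: 101.32 kN

Derivation:
Using Qb = Nc * cu * Ab
Qb = 11.2 * 25.2 * 0.359
Qb = 101.32 kN


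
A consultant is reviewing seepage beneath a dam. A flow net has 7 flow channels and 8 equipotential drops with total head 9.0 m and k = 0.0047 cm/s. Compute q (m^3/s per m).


Convert k to m/s for unit consistency with H:
k = 0.0047 cm/s = 0.0047 / 100 m/s = 4.7e-05 m/s
Using q = k * H * Nf / Nd
Nf / Nd = 7 / 8 = 0.875
q = 4.7e-05 * 9.0 * 0.875
q = 0.0003701 m^3/s per m


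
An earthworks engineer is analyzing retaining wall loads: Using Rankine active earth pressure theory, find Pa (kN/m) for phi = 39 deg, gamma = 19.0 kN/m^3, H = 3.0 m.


Result: 19.45 kN/m

Derivation:
Compute active earth pressure coefficient:
Ka = tan^2(45 - phi/2) = tan^2(25.5) = 0.227506
Compute active force:
Pa = 0.5 * Ka * gamma * H^2
Pa = 0.5 * 0.227506 * 19.0 * 3.0^2
Pa = 19.45 kN/m


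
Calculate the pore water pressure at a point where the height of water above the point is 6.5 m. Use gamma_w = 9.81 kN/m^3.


Using u = gamma_w * h_w
u = 9.81 * 6.5
u = 63.77 kPa


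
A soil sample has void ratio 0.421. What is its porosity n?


Using the relation n = e / (1 + e)
n = 0.421 / (1 + 0.421)
n = 0.421 / 1.421
n = 0.2963


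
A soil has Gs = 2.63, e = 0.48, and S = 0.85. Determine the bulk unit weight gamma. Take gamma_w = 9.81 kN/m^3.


Result: 20.137 kN/m^3

Derivation:
Using gamma = gamma_w * (Gs + S*e) / (1 + e)
Numerator: Gs + S*e = 2.63 + 0.85*0.48 = 3.038
Denominator: 1 + e = 1 + 0.48 = 1.48
gamma = 9.81 * 3.038 / 1.48
gamma = 20.137 kN/m^3


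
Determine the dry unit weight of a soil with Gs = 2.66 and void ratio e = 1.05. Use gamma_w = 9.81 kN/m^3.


Using gamma_d = Gs * gamma_w / (1 + e)
gamma_d = 2.66 * 9.81 / (1 + 1.05)
gamma_d = 2.66 * 9.81 / 2.05
gamma_d = 12.729 kN/m^3


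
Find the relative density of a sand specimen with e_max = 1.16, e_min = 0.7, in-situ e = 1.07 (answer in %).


Using Dr = (e_max - e) / (e_max - e_min) * 100
e_max - e = 1.16 - 1.07 = 0.09
e_max - e_min = 1.16 - 0.7 = 0.46
Dr = 0.09 / 0.46 * 100
Dr = 19.57 %


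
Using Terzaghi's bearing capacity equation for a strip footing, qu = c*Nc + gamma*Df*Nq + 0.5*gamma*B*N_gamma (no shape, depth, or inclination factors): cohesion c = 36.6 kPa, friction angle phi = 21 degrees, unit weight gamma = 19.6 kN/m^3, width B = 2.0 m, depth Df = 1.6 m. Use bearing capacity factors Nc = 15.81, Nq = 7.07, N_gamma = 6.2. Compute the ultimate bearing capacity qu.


Compute qu = c*Nc + gamma*Df*Nq + 0.5*gamma*B*N_gamma
Term 1: 36.6 * 15.81 = 578.646
Term 2: 19.6 * 1.6 * 7.07 = 221.7152
Term 3: 0.5 * 19.6 * 2.0 * 6.2 = 121.52
qu = 578.646 + 221.7152 + 121.52
qu = 921.88 kPa


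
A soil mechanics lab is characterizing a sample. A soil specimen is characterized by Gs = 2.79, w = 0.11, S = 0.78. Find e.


Using the relation e = Gs * w / S
e = 2.79 * 0.11 / 0.78
e = 0.3935


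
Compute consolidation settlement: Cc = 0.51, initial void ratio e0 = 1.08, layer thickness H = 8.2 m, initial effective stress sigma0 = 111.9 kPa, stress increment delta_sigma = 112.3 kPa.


Result: 0.6068 m

Derivation:
Using Sc = Cc * H / (1 + e0) * log10((sigma0 + delta_sigma) / sigma0)
Stress ratio = (111.9 + 112.3) / 111.9 = 2.00357
log10(2.00357) = 0.301806
Cc * H / (1 + e0) = 0.51 * 8.2 / (1 + 1.08) = 2.01058
Sc = 2.01058 * 0.301806
Sc = 0.6068 m


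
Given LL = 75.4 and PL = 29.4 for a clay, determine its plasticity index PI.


Result: 46.0

Derivation:
Using PI = LL - PL
PI = 75.4 - 29.4
PI = 46.0


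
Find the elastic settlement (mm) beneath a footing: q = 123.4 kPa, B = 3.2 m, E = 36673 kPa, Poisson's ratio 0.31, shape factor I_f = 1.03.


Using Se = q * B * (1 - nu^2) * I_f / E
1 - nu^2 = 1 - 0.31^2 = 0.9039
Se = 123.4 * 3.2 * 0.9039 * 1.03 / 36673
Se = 0.010025 m
Convert to mm: Se = 0.010025 * 1000 = 10.025 mm


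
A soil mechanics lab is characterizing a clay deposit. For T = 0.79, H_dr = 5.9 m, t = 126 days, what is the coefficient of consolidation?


Using cv = T * H_dr^2 / t
H_dr^2 = 5.9^2 = 34.81
cv = 0.79 * 34.81 / 126
cv = 0.21825 m^2/day


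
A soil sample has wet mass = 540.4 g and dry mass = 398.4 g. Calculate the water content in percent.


Using w = (m_wet - m_dry) / m_dry * 100
m_wet - m_dry = 540.4 - 398.4 = 142.0 g
w = 142.0 / 398.4 * 100
w = 35.64 %


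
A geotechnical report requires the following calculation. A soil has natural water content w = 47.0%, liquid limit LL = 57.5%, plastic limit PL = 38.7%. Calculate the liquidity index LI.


Result: 0.441

Derivation:
First compute the plasticity index:
PI = LL - PL = 57.5 - 38.7 = 18.8
Then compute the liquidity index:
LI = (w - PL) / PI
LI = (47.0 - 38.7) / 18.8
LI = 0.441


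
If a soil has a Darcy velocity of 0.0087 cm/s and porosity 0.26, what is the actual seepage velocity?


Result: 0.03346 cm/s

Derivation:
Using v_s = v_d / n
v_s = 0.0087 / 0.26
v_s = 0.03346 cm/s


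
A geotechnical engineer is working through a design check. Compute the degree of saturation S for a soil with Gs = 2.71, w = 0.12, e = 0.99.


Result: 0.3285

Derivation:
Using S = Gs * w / e
S = 2.71 * 0.12 / 0.99
S = 0.3285


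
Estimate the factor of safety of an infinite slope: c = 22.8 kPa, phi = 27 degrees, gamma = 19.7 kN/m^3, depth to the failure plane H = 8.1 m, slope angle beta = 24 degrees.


Using Fs = c / (gamma*H*sin(beta)*cos(beta)) + tan(phi)/tan(beta)
Cohesion contribution = 22.8 / (19.7*8.1*sin(24)*cos(24))
Cohesion contribution = 0.384539
Friction contribution = tan(27)/tan(24) = 1.14441
Fs = 0.384539 + 1.14441
Fs = 1.529


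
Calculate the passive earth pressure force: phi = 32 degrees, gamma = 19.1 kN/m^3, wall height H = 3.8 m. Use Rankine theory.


Compute passive earth pressure coefficient:
Kp = tan^2(45 + phi/2) = tan^2(61.0) = 3.254588
Compute passive force:
Pp = 0.5 * Kp * gamma * H^2
Pp = 0.5 * 3.254588 * 19.1 * 3.8^2
Pp = 448.81 kN/m


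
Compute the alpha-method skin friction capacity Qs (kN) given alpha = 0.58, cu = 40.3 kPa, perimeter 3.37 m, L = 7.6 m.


Using Qs = alpha * cu * perimeter * L
Qs = 0.58 * 40.3 * 3.37 * 7.6
Qs = 598.65 kN


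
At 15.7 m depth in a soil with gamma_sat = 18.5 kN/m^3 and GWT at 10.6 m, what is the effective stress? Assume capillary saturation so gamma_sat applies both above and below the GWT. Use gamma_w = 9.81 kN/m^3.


Total stress = gamma_sat * depth
sigma = 18.5 * 15.7 = 290.45 kPa
Pore water pressure u = gamma_w * (depth - d_wt)
u = 9.81 * (15.7 - 10.6) = 50.031 kPa
Effective stress = sigma - u
sigma' = 290.45 - 50.031 = 240.42 kPa


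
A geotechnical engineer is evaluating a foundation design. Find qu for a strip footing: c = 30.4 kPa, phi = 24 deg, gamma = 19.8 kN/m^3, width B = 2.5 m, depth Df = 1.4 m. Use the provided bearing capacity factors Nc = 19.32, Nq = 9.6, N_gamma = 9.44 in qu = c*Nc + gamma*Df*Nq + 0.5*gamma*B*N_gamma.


Compute qu = c*Nc + gamma*Df*Nq + 0.5*gamma*B*N_gamma
Term 1: 30.4 * 19.32 = 587.328
Term 2: 19.8 * 1.4 * 9.6 = 266.112
Term 3: 0.5 * 19.8 * 2.5 * 9.44 = 233.64
qu = 587.328 + 266.112 + 233.64
qu = 1087.08 kPa


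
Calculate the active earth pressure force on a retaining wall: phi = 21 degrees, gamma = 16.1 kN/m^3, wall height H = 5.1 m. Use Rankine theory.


Compute active earth pressure coefficient:
Ka = tan^2(45 - phi/2) = tan^2(34.5) = 0.472355
Compute active force:
Pa = 0.5 * Ka * gamma * H^2
Pa = 0.5 * 0.472355 * 16.1 * 5.1^2
Pa = 98.9 kN/m


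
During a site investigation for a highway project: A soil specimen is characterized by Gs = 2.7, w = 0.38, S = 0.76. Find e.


Result: 1.35

Derivation:
Using the relation e = Gs * w / S
e = 2.7 * 0.38 / 0.76
e = 1.35


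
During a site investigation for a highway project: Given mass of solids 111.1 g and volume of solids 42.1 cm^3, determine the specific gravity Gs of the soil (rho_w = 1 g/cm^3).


Using Gs = m_s / (V_s * rho_w)
Since rho_w = 1 g/cm^3:
Gs = 111.1 / 42.1
Gs = 2.639


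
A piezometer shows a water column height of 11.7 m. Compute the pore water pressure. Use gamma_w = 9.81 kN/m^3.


Result: 114.78 kPa

Derivation:
Using u = gamma_w * h_w
u = 9.81 * 11.7
u = 114.78 kPa


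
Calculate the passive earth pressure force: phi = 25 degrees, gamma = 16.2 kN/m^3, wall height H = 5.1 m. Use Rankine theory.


Result: 519.1 kN/m

Derivation:
Compute passive earth pressure coefficient:
Kp = tan^2(45 + phi/2) = tan^2(57.5) = 2.463913
Compute passive force:
Pp = 0.5 * Kp * gamma * H^2
Pp = 0.5 * 2.463913 * 16.2 * 5.1^2
Pp = 519.1 kN/m


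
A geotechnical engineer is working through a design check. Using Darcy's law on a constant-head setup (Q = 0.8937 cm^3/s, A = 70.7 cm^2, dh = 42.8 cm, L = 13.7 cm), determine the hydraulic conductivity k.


Compute hydraulic gradient:
i = dh / L = 42.8 / 13.7 = 3.12409
Then apply Darcy's law:
k = Q / (A * i)
k = 0.8937 / (70.7 * 3.12409)
k = 0.8937 / 220.873
k = 0.004046 cm/s


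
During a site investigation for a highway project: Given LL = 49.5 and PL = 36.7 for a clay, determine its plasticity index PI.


Using PI = LL - PL
PI = 49.5 - 36.7
PI = 12.8


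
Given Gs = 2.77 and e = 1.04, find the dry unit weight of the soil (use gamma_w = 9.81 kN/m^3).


Result: 13.32 kN/m^3

Derivation:
Using gamma_d = Gs * gamma_w / (1 + e)
gamma_d = 2.77 * 9.81 / (1 + 1.04)
gamma_d = 2.77 * 9.81 / 2.04
gamma_d = 13.32 kN/m^3


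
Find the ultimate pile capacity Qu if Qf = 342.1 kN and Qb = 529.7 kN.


Using Qu = Qf + Qb
Qu = 342.1 + 529.7
Qu = 871.8 kN


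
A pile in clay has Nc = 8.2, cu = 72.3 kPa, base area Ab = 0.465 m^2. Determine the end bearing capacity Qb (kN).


Result: 275.68 kN

Derivation:
Using Qb = Nc * cu * Ab
Qb = 8.2 * 72.3 * 0.465
Qb = 275.68 kN


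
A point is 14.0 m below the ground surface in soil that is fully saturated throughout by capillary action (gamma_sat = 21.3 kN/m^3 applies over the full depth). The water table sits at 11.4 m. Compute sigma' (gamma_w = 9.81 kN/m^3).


Result: 272.69 kPa

Derivation:
Total stress = gamma_sat * depth
sigma = 21.3 * 14.0 = 298.2 kPa
Pore water pressure u = gamma_w * (depth - d_wt)
u = 9.81 * (14.0 - 11.4) = 25.506 kPa
Effective stress = sigma - u
sigma' = 298.2 - 25.506 = 272.69 kPa


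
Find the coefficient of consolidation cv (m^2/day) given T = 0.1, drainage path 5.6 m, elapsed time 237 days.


Using cv = T * H_dr^2 / t
H_dr^2 = 5.6^2 = 31.36
cv = 0.1 * 31.36 / 237
cv = 0.01323 m^2/day


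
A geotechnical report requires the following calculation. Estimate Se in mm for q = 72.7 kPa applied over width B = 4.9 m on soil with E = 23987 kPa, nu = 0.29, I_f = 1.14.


Using Se = q * B * (1 - nu^2) * I_f / E
1 - nu^2 = 1 - 0.29^2 = 0.9159
Se = 72.7 * 4.9 * 0.9159 * 1.14 / 23987
Se = 0.015506 m
Convert to mm: Se = 0.015506 * 1000 = 15.506 mm


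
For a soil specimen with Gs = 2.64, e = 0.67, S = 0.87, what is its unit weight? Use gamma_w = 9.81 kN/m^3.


Result: 18.932 kN/m^3

Derivation:
Using gamma = gamma_w * (Gs + S*e) / (1 + e)
Numerator: Gs + S*e = 2.64 + 0.87*0.67 = 3.2229
Denominator: 1 + e = 1 + 0.67 = 1.67
gamma = 9.81 * 3.2229 / 1.67
gamma = 18.932 kN/m^3


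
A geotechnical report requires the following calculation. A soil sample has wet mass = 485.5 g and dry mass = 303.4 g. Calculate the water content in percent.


Result: 60.02 %

Derivation:
Using w = (m_wet - m_dry) / m_dry * 100
m_wet - m_dry = 485.5 - 303.4 = 182.1 g
w = 182.1 / 303.4 * 100
w = 60.02 %


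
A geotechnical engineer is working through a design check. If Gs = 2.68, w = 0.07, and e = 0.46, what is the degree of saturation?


Result: 0.4078

Derivation:
Using S = Gs * w / e
S = 2.68 * 0.07 / 0.46
S = 0.4078


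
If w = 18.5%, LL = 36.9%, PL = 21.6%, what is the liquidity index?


First compute the plasticity index:
PI = LL - PL = 36.9 - 21.6 = 15.3
Then compute the liquidity index:
LI = (w - PL) / PI
LI = (18.5 - 21.6) / 15.3
LI = -0.203


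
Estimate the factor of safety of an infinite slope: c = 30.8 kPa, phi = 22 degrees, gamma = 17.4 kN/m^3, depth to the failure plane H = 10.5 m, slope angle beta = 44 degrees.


Result: 0.756

Derivation:
Using Fs = c / (gamma*H*sin(beta)*cos(beta)) + tan(phi)/tan(beta)
Cohesion contribution = 30.8 / (17.4*10.5*sin(44)*cos(44))
Cohesion contribution = 0.33737
Friction contribution = tan(22)/tan(44) = 0.418381
Fs = 0.33737 + 0.418381
Fs = 0.756


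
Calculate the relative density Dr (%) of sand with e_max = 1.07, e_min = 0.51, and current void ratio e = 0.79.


Using Dr = (e_max - e) / (e_max - e_min) * 100
e_max - e = 1.07 - 0.79 = 0.28
e_max - e_min = 1.07 - 0.51 = 0.56
Dr = 0.28 / 0.56 * 100
Dr = 50.0 %


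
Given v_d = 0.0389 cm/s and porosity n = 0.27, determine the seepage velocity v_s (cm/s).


Using v_s = v_d / n
v_s = 0.0389 / 0.27
v_s = 0.14407 cm/s


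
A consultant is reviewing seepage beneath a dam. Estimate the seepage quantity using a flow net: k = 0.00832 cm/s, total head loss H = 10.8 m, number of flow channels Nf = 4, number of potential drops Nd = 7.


Convert k to m/s for unit consistency with H:
k = 0.00832 cm/s = 0.00832 / 100 m/s = 8.32e-05 m/s
Using q = k * H * Nf / Nd
Nf / Nd = 4 / 7 = 0.5714
q = 8.32e-05 * 10.8 * 0.5714
q = 0.0005135 m^3/s per m


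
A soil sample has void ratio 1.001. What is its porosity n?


Using the relation n = e / (1 + e)
n = 1.001 / (1 + 1.001)
n = 1.001 / 2.001
n = 0.5002


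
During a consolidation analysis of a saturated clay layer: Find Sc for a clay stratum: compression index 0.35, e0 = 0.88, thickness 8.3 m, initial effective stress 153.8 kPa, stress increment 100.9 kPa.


Using Sc = Cc * H / (1 + e0) * log10((sigma0 + delta_sigma) / sigma0)
Stress ratio = (153.8 + 100.9) / 153.8 = 1.65605
log10(1.65605) = 0.219073
Cc * H / (1 + e0) = 0.35 * 8.3 / (1 + 0.88) = 1.54521
Sc = 1.54521 * 0.219073
Sc = 0.3385 m


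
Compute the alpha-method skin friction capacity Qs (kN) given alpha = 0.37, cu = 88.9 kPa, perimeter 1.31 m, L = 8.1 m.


Using Qs = alpha * cu * perimeter * L
Qs = 0.37 * 88.9 * 1.31 * 8.1
Qs = 349.03 kN


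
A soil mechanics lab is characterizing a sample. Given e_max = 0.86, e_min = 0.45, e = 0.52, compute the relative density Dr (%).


Using Dr = (e_max - e) / (e_max - e_min) * 100
e_max - e = 0.86 - 0.52 = 0.34
e_max - e_min = 0.86 - 0.45 = 0.41
Dr = 0.34 / 0.41 * 100
Dr = 82.93 %


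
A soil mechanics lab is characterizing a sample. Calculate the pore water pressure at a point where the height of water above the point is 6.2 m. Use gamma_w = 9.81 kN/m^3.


Result: 60.82 kPa

Derivation:
Using u = gamma_w * h_w
u = 9.81 * 6.2
u = 60.82 kPa


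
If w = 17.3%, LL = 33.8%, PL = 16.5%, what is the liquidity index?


Result: 0.046

Derivation:
First compute the plasticity index:
PI = LL - PL = 33.8 - 16.5 = 17.3
Then compute the liquidity index:
LI = (w - PL) / PI
LI = (17.3 - 16.5) / 17.3
LI = 0.046


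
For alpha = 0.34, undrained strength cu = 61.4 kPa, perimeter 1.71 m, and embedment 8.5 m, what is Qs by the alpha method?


Using Qs = alpha * cu * perimeter * L
Qs = 0.34 * 61.4 * 1.71 * 8.5
Qs = 303.43 kN


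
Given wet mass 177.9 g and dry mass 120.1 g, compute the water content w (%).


Using w = (m_wet - m_dry) / m_dry * 100
m_wet - m_dry = 177.9 - 120.1 = 57.8 g
w = 57.8 / 120.1 * 100
w = 48.13 %


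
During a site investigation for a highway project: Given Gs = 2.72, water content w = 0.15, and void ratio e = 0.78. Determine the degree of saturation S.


Using S = Gs * w / e
S = 2.72 * 0.15 / 0.78
S = 0.5231


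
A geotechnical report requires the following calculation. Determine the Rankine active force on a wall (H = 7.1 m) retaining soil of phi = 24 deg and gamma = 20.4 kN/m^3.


Compute active earth pressure coefficient:
Ka = tan^2(45 - phi/2) = tan^2(33.0) = 0.42173
Compute active force:
Pa = 0.5 * Ka * gamma * H^2
Pa = 0.5 * 0.42173 * 20.4 * 7.1^2
Pa = 216.85 kN/m


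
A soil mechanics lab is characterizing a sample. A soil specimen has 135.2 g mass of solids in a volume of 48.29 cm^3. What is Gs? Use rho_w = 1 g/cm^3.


Using Gs = m_s / (V_s * rho_w)
Since rho_w = 1 g/cm^3:
Gs = 135.2 / 48.29
Gs = 2.8


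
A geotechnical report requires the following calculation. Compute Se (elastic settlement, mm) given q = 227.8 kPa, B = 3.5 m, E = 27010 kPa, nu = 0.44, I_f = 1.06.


Using Se = q * B * (1 - nu^2) * I_f / E
1 - nu^2 = 1 - 0.44^2 = 0.8064
Se = 227.8 * 3.5 * 0.8064 * 1.06 / 27010
Se = 0.025232 m
Convert to mm: Se = 0.025232 * 1000 = 25.232 mm


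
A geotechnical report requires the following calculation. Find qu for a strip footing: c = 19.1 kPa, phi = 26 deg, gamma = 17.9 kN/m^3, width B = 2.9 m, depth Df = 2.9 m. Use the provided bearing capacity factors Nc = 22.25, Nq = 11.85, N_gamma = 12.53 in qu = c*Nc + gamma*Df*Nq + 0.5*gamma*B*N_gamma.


Result: 1365.32 kPa

Derivation:
Compute qu = c*Nc + gamma*Df*Nq + 0.5*gamma*B*N_gamma
Term 1: 19.1 * 22.25 = 424.975
Term 2: 17.9 * 2.9 * 11.85 = 615.1335
Term 3: 0.5 * 17.9 * 2.9 * 12.53 = 325.21615
qu = 424.975 + 615.1335 + 325.21615
qu = 1365.32 kPa


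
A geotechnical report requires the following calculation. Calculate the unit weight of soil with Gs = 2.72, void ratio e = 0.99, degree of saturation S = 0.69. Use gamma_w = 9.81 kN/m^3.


Using gamma = gamma_w * (Gs + S*e) / (1 + e)
Numerator: Gs + S*e = 2.72 + 0.69*0.99 = 3.4031
Denominator: 1 + e = 1 + 0.99 = 1.99
gamma = 9.81 * 3.4031 / 1.99
gamma = 16.776 kN/m^3


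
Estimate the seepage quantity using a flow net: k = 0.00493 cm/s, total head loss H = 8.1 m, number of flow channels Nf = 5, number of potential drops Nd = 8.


Convert k to m/s for unit consistency with H:
k = 0.00493 cm/s = 0.00493 / 100 m/s = 4.93e-05 m/s
Using q = k * H * Nf / Nd
Nf / Nd = 5 / 8 = 0.625
q = 4.93e-05 * 8.1 * 0.625
q = 0.0002496 m^3/s per m


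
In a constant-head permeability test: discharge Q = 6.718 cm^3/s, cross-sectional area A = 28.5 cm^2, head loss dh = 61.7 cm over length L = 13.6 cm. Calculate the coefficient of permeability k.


Compute hydraulic gradient:
i = dh / L = 61.7 / 13.6 = 4.53676
Then apply Darcy's law:
k = Q / (A * i)
k = 6.718 / (28.5 * 4.53676)
k = 6.718 / 129.298
k = 0.051958 cm/s


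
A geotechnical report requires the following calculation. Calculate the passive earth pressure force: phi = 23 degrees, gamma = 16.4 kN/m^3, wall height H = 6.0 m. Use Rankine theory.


Compute passive earth pressure coefficient:
Kp = tan^2(45 + phi/2) = tan^2(56.5) = 2.282623
Compute passive force:
Pp = 0.5 * Kp * gamma * H^2
Pp = 0.5 * 2.282623 * 16.4 * 6.0^2
Pp = 673.83 kN/m


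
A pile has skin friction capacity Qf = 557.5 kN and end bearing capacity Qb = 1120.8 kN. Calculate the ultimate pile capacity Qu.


Result: 1678.3 kN

Derivation:
Using Qu = Qf + Qb
Qu = 557.5 + 1120.8
Qu = 1678.3 kN


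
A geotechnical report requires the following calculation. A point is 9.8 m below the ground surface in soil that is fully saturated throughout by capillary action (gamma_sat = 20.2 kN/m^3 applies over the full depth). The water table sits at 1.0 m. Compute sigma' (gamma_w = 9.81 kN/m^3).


Total stress = gamma_sat * depth
sigma = 20.2 * 9.8 = 197.96 kPa
Pore water pressure u = gamma_w * (depth - d_wt)
u = 9.81 * (9.8 - 1.0) = 86.328 kPa
Effective stress = sigma - u
sigma' = 197.96 - 86.328 = 111.63 kPa


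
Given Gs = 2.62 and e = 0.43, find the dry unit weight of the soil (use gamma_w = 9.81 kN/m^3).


Using gamma_d = Gs * gamma_w / (1 + e)
gamma_d = 2.62 * 9.81 / (1 + 0.43)
gamma_d = 2.62 * 9.81 / 1.43
gamma_d = 17.974 kN/m^3


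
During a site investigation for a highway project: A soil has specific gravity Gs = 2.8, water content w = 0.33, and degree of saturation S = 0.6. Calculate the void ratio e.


Using the relation e = Gs * w / S
e = 2.8 * 0.33 / 0.6
e = 1.54


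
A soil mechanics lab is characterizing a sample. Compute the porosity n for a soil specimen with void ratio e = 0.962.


Using the relation n = e / (1 + e)
n = 0.962 / (1 + 0.962)
n = 0.962 / 1.962
n = 0.4903


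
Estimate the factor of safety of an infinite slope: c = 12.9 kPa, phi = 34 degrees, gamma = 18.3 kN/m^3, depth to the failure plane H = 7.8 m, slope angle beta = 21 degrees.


Result: 2.027

Derivation:
Using Fs = c / (gamma*H*sin(beta)*cos(beta)) + tan(phi)/tan(beta)
Cohesion contribution = 12.9 / (18.3*7.8*sin(21)*cos(21))
Cohesion contribution = 0.270124
Friction contribution = tan(34)/tan(21) = 1.75715
Fs = 0.270124 + 1.75715
Fs = 2.027


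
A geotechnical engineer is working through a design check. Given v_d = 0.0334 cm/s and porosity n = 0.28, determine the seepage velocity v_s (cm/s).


Using v_s = v_d / n
v_s = 0.0334 / 0.28
v_s = 0.11929 cm/s


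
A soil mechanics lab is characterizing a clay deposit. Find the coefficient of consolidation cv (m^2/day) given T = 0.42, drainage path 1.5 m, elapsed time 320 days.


Using cv = T * H_dr^2 / t
H_dr^2 = 1.5^2 = 2.25
cv = 0.42 * 2.25 / 320
cv = 0.00295 m^2/day


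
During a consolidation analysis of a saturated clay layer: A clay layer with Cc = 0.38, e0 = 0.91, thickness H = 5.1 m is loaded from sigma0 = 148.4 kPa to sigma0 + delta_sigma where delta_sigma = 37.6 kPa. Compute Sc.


Using Sc = Cc * H / (1 + e0) * log10((sigma0 + delta_sigma) / sigma0)
Stress ratio = (148.4 + 37.6) / 148.4 = 1.25337
log10(1.25337) = 0.098079
Cc * H / (1 + e0) = 0.38 * 5.1 / (1 + 0.91) = 1.01466
Sc = 1.01466 * 0.098079
Sc = 0.0995 m


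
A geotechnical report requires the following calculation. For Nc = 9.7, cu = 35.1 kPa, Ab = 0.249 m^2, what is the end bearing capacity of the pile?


Using Qb = Nc * cu * Ab
Qb = 9.7 * 35.1 * 0.249
Qb = 84.78 kN


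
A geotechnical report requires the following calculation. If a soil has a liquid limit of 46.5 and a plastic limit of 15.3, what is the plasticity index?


Using PI = LL - PL
PI = 46.5 - 15.3
PI = 31.2


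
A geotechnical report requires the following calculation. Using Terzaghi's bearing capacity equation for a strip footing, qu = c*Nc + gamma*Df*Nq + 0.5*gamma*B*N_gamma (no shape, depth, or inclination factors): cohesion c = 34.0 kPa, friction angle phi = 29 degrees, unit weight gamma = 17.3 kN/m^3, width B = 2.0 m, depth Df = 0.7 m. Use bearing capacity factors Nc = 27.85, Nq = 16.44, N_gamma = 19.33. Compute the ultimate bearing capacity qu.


Result: 1480.4 kPa

Derivation:
Compute qu = c*Nc + gamma*Df*Nq + 0.5*gamma*B*N_gamma
Term 1: 34.0 * 27.85 = 946.9
Term 2: 17.3 * 0.7 * 16.44 = 199.0884
Term 3: 0.5 * 17.3 * 2.0 * 19.33 = 334.409
qu = 946.9 + 199.0884 + 334.409
qu = 1480.4 kPa


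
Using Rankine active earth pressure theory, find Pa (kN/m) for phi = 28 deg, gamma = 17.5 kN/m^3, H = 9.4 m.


Result: 279.13 kN/m

Derivation:
Compute active earth pressure coefficient:
Ka = tan^2(45 - phi/2) = tan^2(31.0) = 0.361033
Compute active force:
Pa = 0.5 * Ka * gamma * H^2
Pa = 0.5 * 0.361033 * 17.5 * 9.4^2
Pa = 279.13 kN/m


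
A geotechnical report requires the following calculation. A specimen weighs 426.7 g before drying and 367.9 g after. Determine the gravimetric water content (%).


Using w = (m_wet - m_dry) / m_dry * 100
m_wet - m_dry = 426.7 - 367.9 = 58.8 g
w = 58.8 / 367.9 * 100
w = 15.98 %


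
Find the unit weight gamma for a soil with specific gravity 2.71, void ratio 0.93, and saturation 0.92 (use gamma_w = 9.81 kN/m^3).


Using gamma = gamma_w * (Gs + S*e) / (1 + e)
Numerator: Gs + S*e = 2.71 + 0.92*0.93 = 3.5656
Denominator: 1 + e = 1 + 0.93 = 1.93
gamma = 9.81 * 3.5656 / 1.93
gamma = 18.124 kN/m^3


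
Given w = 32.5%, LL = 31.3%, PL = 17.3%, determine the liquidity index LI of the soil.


First compute the plasticity index:
PI = LL - PL = 31.3 - 17.3 = 14.0
Then compute the liquidity index:
LI = (w - PL) / PI
LI = (32.5 - 17.3) / 14.0
LI = 1.086


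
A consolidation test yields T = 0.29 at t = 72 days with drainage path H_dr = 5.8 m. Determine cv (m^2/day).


Result: 0.13549 m^2/day

Derivation:
Using cv = T * H_dr^2 / t
H_dr^2 = 5.8^2 = 33.64
cv = 0.29 * 33.64 / 72
cv = 0.13549 m^2/day


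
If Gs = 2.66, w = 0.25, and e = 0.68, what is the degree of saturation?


Using S = Gs * w / e
S = 2.66 * 0.25 / 0.68
S = 0.9779


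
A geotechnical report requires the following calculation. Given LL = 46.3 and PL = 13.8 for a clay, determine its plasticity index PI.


Using PI = LL - PL
PI = 46.3 - 13.8
PI = 32.5


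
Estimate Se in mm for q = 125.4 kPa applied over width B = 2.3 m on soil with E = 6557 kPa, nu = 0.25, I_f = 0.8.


Using Se = q * B * (1 - nu^2) * I_f / E
1 - nu^2 = 1 - 0.25^2 = 0.9375
Se = 125.4 * 2.3 * 0.9375 * 0.8 / 6557
Se = 0.032990 m
Convert to mm: Se = 0.032990 * 1000 = 32.99 mm


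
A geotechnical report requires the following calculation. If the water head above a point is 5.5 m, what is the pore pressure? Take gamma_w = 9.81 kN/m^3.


Result: 53.96 kPa

Derivation:
Using u = gamma_w * h_w
u = 9.81 * 5.5
u = 53.96 kPa


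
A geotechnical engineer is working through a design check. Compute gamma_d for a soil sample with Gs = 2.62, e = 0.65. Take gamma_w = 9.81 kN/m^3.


Using gamma_d = Gs * gamma_w / (1 + e)
gamma_d = 2.62 * 9.81 / (1 + 0.65)
gamma_d = 2.62 * 9.81 / 1.65
gamma_d = 15.577 kN/m^3


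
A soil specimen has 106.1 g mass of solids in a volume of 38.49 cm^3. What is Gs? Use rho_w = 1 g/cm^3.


Result: 2.757

Derivation:
Using Gs = m_s / (V_s * rho_w)
Since rho_w = 1 g/cm^3:
Gs = 106.1 / 38.49
Gs = 2.757


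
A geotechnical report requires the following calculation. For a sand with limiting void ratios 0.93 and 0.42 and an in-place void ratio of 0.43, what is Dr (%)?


Result: 98.04 %

Derivation:
Using Dr = (e_max - e) / (e_max - e_min) * 100
e_max - e = 0.93 - 0.43 = 0.5
e_max - e_min = 0.93 - 0.42 = 0.51
Dr = 0.5 / 0.51 * 100
Dr = 98.04 %


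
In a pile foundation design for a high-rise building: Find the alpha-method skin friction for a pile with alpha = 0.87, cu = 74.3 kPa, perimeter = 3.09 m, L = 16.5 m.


Using Qs = alpha * cu * perimeter * L
Qs = 0.87 * 74.3 * 3.09 * 16.5
Qs = 3295.72 kN


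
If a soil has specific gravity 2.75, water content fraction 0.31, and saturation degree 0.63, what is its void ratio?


Result: 1.3532

Derivation:
Using the relation e = Gs * w / S
e = 2.75 * 0.31 / 0.63
e = 1.3532


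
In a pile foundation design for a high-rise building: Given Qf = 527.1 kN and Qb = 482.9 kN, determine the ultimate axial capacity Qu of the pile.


Result: 1010.0 kN

Derivation:
Using Qu = Qf + Qb
Qu = 527.1 + 482.9
Qu = 1010.0 kN


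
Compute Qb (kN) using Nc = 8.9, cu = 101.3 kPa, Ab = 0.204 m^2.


Using Qb = Nc * cu * Ab
Qb = 8.9 * 101.3 * 0.204
Qb = 183.92 kN


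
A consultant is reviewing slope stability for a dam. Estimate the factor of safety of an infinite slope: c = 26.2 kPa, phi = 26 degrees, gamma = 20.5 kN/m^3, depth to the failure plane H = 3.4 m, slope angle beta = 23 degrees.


Using Fs = c / (gamma*H*sin(beta)*cos(beta)) + tan(phi)/tan(beta)
Cohesion contribution = 26.2 / (20.5*3.4*sin(23)*cos(23))
Cohesion contribution = 1.04512
Friction contribution = tan(26)/tan(23) = 1.14903
Fs = 1.04512 + 1.14903
Fs = 2.194


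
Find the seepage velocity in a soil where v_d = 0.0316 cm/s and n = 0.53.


Result: 0.05962 cm/s

Derivation:
Using v_s = v_d / n
v_s = 0.0316 / 0.53
v_s = 0.05962 cm/s


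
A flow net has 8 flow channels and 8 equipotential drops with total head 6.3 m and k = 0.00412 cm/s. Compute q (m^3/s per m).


Result: 0.0002596 m^3/s per m

Derivation:
Convert k to m/s for unit consistency with H:
k = 0.00412 cm/s = 0.00412 / 100 m/s = 4.12e-05 m/s
Using q = k * H * Nf / Nd
Nf / Nd = 8 / 8 = 1.0
q = 4.12e-05 * 6.3 * 1.0
q = 0.0002596 m^3/s per m


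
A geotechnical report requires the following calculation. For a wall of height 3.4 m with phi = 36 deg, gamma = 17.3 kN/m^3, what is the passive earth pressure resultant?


Compute passive earth pressure coefficient:
Kp = tan^2(45 + phi/2) = tan^2(63.0) = 3.85184
Compute passive force:
Pp = 0.5 * Kp * gamma * H^2
Pp = 0.5 * 3.85184 * 17.3 * 3.4^2
Pp = 385.16 kN/m


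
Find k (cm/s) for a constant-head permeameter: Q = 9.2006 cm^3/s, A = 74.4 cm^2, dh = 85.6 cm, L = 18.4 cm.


Compute hydraulic gradient:
i = dh / L = 85.6 / 18.4 = 4.65217
Then apply Darcy's law:
k = Q / (A * i)
k = 9.2006 / (74.4 * 4.65217)
k = 9.2006 / 346.122
k = 0.026582 cm/s


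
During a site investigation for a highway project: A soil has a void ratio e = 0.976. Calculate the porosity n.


Using the relation n = e / (1 + e)
n = 0.976 / (1 + 0.976)
n = 0.976 / 1.976
n = 0.4939


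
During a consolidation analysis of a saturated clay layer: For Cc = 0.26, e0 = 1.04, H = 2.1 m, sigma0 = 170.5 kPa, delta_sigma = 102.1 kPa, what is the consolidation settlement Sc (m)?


Using Sc = Cc * H / (1 + e0) * log10((sigma0 + delta_sigma) / sigma0)
Stress ratio = (170.5 + 102.1) / 170.5 = 1.59883
log10(1.59883) = 0.203801
Cc * H / (1 + e0) = 0.26 * 2.1 / (1 + 1.04) = 0.267647
Sc = 0.267647 * 0.203801
Sc = 0.0545 m


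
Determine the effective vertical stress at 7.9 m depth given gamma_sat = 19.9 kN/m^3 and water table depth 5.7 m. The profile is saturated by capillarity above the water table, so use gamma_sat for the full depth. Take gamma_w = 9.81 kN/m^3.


Result: 135.63 kPa

Derivation:
Total stress = gamma_sat * depth
sigma = 19.9 * 7.9 = 157.21 kPa
Pore water pressure u = gamma_w * (depth - d_wt)
u = 9.81 * (7.9 - 5.7) = 21.582 kPa
Effective stress = sigma - u
sigma' = 157.21 - 21.582 = 135.63 kPa


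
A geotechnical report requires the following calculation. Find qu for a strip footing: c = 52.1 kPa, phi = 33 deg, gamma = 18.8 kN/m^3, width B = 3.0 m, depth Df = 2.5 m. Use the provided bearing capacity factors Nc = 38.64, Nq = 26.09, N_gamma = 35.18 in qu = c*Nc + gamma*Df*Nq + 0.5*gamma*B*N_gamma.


Compute qu = c*Nc + gamma*Df*Nq + 0.5*gamma*B*N_gamma
Term 1: 52.1 * 38.64 = 2013.144
Term 2: 18.8 * 2.5 * 26.09 = 1226.23
Term 3: 0.5 * 18.8 * 3.0 * 35.18 = 992.076
qu = 2013.144 + 1226.23 + 992.076
qu = 4231.45 kPa


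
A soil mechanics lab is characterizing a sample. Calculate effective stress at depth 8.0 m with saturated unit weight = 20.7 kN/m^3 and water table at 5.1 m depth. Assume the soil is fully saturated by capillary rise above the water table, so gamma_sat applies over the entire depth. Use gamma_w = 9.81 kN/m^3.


Result: 137.15 kPa

Derivation:
Total stress = gamma_sat * depth
sigma = 20.7 * 8.0 = 165.6 kPa
Pore water pressure u = gamma_w * (depth - d_wt)
u = 9.81 * (8.0 - 5.1) = 28.449 kPa
Effective stress = sigma - u
sigma' = 165.6 - 28.449 = 137.15 kPa


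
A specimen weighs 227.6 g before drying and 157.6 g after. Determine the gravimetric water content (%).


Using w = (m_wet - m_dry) / m_dry * 100
m_wet - m_dry = 227.6 - 157.6 = 70.0 g
w = 70.0 / 157.6 * 100
w = 44.42 %


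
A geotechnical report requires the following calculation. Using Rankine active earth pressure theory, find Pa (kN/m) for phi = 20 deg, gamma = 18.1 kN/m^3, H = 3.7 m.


Result: 60.74 kN/m

Derivation:
Compute active earth pressure coefficient:
Ka = tan^2(45 - phi/2) = tan^2(35.0) = 0.490291
Compute active force:
Pa = 0.5 * Ka * gamma * H^2
Pa = 0.5 * 0.490291 * 18.1 * 3.7^2
Pa = 60.74 kN/m
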